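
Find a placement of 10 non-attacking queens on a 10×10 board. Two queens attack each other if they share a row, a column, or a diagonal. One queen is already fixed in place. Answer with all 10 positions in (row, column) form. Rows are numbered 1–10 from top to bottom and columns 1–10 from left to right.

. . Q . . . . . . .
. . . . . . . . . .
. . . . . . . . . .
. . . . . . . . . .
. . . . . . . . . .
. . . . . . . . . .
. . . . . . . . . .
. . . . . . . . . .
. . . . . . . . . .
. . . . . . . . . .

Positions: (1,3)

Row 2: attacked by (1,3)→{2,3,4}. Safe: 1, 5, 6, 7, 8, 9, 10. Place at column 1.
Row 3: attacked by (1,3)→{1,3,5}; (2,1)→{1,2}. Safe: 4, 6, 7, 8, 9, 10. Place at column 6.
Row 4: attacked by (1,3)→{3,6}; (2,1)→{1,3}; (3,6)→{5,6,7}. Safe: 2, 4, 8, 9, 10. Place at column 9.
Row 5: attacked by (1,3)→{3,7}; (2,1)→{1,4}; (3,6)→{4,6,8}; (4,9)→{8,9,10}. Safe: 2, 5. Place at column 5.
Row 6: attacked by (1,3)→{3,8}; (2,1)→{1,5}; (3,6)→{3,6,9}; (4,9)→{7,9}; (5,5)→{4,5,6}. Safe: 2, 10. Place at column 10.
Row 7: attacked by (1,3)→{3,9}; (2,1)→{1,6}; (3,6)→{2,6,10}; (4,9)→{6,9}; (5,5)→{3,5,7}; (6,10)→{9,10}. Safe: 4, 8. Place at column 8.
Row 8: attacked by (1,3)→{3,10}; (2,1)→{1,7}; (3,6)→{1,6}; (4,9)→{5,9}; (5,5)→{2,5,8}; (6,10)→{8,10}; (7,8)→{7,8,9}. Safe: 4. Place at column 4.
Row 9: attacked by (1,3)→{3}; (2,1)→{1,8}; (3,6)→{6}; (4,9)→{4,9}; (5,5)→{1,5,9}; (6,10)→{7,10}; (7,8)→{6,8,10}; (8,4)→{3,4,5}. Safe: 2. Place at column 2.
Row 10: attacked by (1,3)→{3}; (2,1)→{1,9}; (3,6)→{6}; (4,9)→{3,9}; (5,5)→{5,10}; (6,10)→{6,10}; (7,8)→{5,8}; (8,4)→{2,4,6}; (9,2)→{1,2,3}. Safe: 7. Place at column 7.
Columns [3, 1, 6, 9, 5, 10, 8, 4, 2, 7], r−c [-2, 1, -3, -5, 0, -4, -1, 4, 7, 3], r+c [4, 3, 9, 13, 10, 16, 15, 12, 11, 17] are all distinct, so no two queens attack.

(1,3) (2,1) (3,6) (4,9) (5,5) (6,10) (7,8) (8,4) (9,2) (10,7)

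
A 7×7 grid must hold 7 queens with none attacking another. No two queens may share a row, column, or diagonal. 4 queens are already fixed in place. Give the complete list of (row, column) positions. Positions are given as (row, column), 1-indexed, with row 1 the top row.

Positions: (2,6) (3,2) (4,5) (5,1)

Row 1: attacked by (2,6)→{5,6,7}; (3,2)→{2,4}; (4,5)→{2,5}; (5,1)→{1,5}. Safe: 3. Place at column 3.
Row 6: attacked by (1,3)→{3}; (2,6)→{2,6}; (3,2)→{2,5}; (4,5)→{3,5,7}; (5,1)→{1,2}. Safe: 4. Place at column 4.
Row 7: attacked by (1,3)→{3}; (2,6)→{1,6}; (3,2)→{2,6}; (4,5)→{2,5}; (5,1)→{1,3}; (6,4)→{3,4,5}. Safe: 7. Place at column 7.
Columns [3, 6, 2, 5, 1, 4, 7], r−c [-2, -4, 1, -1, 4, 2, 0], r+c [4, 8, 5, 9, 6, 10, 14] are all distinct, so no two queens attack.

(1,3) (2,6) (3,2) (4,5) (5,1) (6,4) (7,7)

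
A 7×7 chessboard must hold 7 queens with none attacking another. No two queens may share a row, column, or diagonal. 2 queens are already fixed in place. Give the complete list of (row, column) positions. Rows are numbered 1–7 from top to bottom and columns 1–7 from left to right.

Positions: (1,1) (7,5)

(1,1) (2,4) (3,7) (4,3) (5,6) (6,2) (7,5)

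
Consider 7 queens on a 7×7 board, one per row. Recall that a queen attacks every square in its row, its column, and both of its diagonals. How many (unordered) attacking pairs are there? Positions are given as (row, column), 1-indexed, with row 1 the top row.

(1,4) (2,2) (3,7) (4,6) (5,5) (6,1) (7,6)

5

Same column: (4,6)–(7,6) (column 6).
Same diagonal: (2,2)–(5,5) (|2−5| = |2−5| = 3); (3,7)–(4,6) (|3−4| = |7−6| = 1); (3,7)–(5,5) (|3−5| = |7−5| = 2); (4,6)–(5,5) (|4−5| = |6−5| = 1).
Total attacking pairs: 5.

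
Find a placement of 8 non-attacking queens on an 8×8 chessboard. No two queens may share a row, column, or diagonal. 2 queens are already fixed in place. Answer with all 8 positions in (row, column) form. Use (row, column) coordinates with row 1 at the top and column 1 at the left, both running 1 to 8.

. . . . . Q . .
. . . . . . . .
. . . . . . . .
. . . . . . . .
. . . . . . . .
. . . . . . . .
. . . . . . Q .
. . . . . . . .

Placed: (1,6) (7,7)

Row 2: attacked by (1,6)→{5,6,7}; (7,7)→{2,7}. Safe: 1, 3, 4, 8. Place at column 1.
Row 3: attacked by (1,6)→{4,6,8}; (2,1)→{1,2}; (7,7)→{3,7}. Safe: 5. Place at column 5.
Row 4: attacked by (1,6)→{3,6}; (2,1)→{1,3}; (3,5)→{4,5,6}; (7,7)→{4,7}. Safe: 2, 8. Place at column 2.
Row 5: attacked by (1,6)→{2,6}; (2,1)→{1,4}; (3,5)→{3,5,7}; (4,2)→{1,2,3}; (7,7)→{5,7}. Safe: 8. Place at column 8.
Row 6: attacked by (1,6)→{1,6}; (2,1)→{1,5}; (3,5)→{2,5,8}; (4,2)→{2,4}; (5,8)→{7,8}; (7,7)→{6,7,8}. Safe: 3. Place at column 3.
Row 8: attacked by (1,6)→{6}; (2,1)→{1,7}; (3,5)→{5}; (4,2)→{2,6}; (5,8)→{5,8}; (6,3)→{1,3,5}; (7,7)→{6,7,8}. Safe: 4. Place at column 4.
Columns [6, 1, 5, 2, 8, 3, 7, 4], r−c [-5, 1, -2, 2, -3, 3, 0, 4], r+c [7, 3, 8, 6, 13, 9, 14, 12] are all distinct, so no two queens attack.

(1,6) (2,1) (3,5) (4,2) (5,8) (6,3) (7,7) (8,4)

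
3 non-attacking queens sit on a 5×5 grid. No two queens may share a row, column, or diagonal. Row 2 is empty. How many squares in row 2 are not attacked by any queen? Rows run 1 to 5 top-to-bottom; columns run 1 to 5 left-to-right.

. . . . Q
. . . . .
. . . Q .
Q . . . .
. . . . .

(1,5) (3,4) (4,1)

1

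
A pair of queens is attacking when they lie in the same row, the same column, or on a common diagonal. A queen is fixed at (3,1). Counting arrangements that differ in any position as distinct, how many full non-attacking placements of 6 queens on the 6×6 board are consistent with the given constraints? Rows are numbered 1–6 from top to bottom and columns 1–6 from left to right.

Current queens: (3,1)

Branch on row 1: col 2 → 0; col 4 → 0; col 5 → 1; col 6 → 0.
Sum: 0 + 0 + 1 + 0 = 1.

1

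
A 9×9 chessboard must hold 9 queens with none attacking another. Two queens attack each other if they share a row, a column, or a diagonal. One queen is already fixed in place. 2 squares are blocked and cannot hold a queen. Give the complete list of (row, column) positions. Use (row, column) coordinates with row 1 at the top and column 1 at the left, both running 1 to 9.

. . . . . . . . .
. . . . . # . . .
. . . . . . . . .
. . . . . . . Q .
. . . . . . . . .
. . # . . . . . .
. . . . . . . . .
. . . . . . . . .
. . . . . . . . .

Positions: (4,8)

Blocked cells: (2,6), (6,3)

(1,1) (2,7) (3,4) (4,8) (5,3) (6,9) (7,6) (8,2) (9,5)

Row 1: attacked by (4,8)→{5,8}. Safe: 1, 2, 3, 4, 6, 7, 9. Place at column 1.
Row 2: attacked by (1,1)→{1,2}; (4,8)→{6,8}. Blocked: 6. Safe: 3, 4, 5, 7, 9. Place at column 7.
Row 3: attacked by (1,1)→{1,3}; (2,7)→{6,7,8}; (4,8)→{7,8,9}. Safe: 2, 4, 5. Place at column 4.
Row 5: attacked by (1,1)→{1,5}; (2,7)→{4,7}; (3,4)→{2,4,6}; (4,8)→{7,8,9}. Safe: 3. Place at column 3.
Row 6: attacked by (1,1)→{1,6}; (2,7)→{3,7}; (3,4)→{1,4,7}; (4,8)→{6,8}; (5,3)→{2,3,4}. Blocked: 3. Safe: 5, 9. Place at column 9.
Row 7: attacked by (1,1)→{1,7}; (2,7)→{2,7}; (3,4)→{4,8}; (4,8)→{5,8}; (5,3)→{1,3,5}; (6,9)→{8,9}. Safe: 6. Place at column 6.
Row 8: attacked by (1,1)→{1,8}; (2,7)→{1,7}; (3,4)→{4,9}; (4,8)→{4,8}; (5,3)→{3,6}; (6,9)→{7,9}; (7,6)→{5,6,7}. Safe: 2. Place at column 2.
Row 9: attacked by (1,1)→{1,9}; (2,7)→{7}; (3,4)→{4}; (4,8)→{3,8}; (5,3)→{3,7}; (6,9)→{6,9}; (7,6)→{4,6,8}; (8,2)→{1,2,3}. Safe: 5. Place at column 5.
Columns [1, 7, 4, 8, 3, 9, 6, 2, 5], r−c [0, -5, -1, -4, 2, -3, 1, 6, 4], r+c [2, 9, 7, 12, 8, 15, 13, 10, 14] are all distinct, so no two queens attack.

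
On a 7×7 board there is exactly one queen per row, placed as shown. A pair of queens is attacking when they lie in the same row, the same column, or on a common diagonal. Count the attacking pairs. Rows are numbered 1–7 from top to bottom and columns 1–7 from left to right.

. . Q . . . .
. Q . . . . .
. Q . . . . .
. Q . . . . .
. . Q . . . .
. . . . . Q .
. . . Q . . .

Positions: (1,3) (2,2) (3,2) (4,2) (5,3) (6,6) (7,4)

Same column: (1,3)–(5,3) (column 3); (2,2)–(3,2) (column 2); (2,2)–(4,2) (column 2); (3,2)–(4,2) (column 2).
Same diagonal: (1,3)–(2,2) (|1−2| = |3−2| = 1); (2,2)–(6,6) (|2−6| = |2−6| = 4); (4,2)–(5,3) (|4−5| = |2−3| = 1).
Total attacking pairs: 7.

7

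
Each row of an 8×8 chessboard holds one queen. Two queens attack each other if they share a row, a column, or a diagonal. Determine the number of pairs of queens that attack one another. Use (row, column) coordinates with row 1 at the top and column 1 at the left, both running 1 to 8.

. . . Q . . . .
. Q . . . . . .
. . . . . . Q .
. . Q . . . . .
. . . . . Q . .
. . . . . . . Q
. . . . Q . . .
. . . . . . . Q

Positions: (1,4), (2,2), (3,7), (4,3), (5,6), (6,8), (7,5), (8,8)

2

Same column: (6,8)–(8,8) (column 8).
Same diagonal: (2,2)–(8,8) (|2−8| = |2−8| = 6).
Total attacking pairs: 2.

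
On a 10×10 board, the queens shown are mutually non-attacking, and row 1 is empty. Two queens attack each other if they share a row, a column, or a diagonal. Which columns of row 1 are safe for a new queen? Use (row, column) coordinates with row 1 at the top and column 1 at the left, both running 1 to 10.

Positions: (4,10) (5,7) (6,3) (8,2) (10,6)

columns 1, 4, 5

(4,10) attacks row 1 at column 10 and diagonals 7.
(5,7) attacks row 1 at column 7 and diagonals 3.
(6,3) attacks row 1 at column 3 and diagonals 8.
(8,2) attacks row 1 at column 2 and diagonals 9.
(10,6) attacks row 1 at column 6.
Attacked columns: {2, 3, 6, 7, 8, 9, 10}. Safe: {1, 4, 5}.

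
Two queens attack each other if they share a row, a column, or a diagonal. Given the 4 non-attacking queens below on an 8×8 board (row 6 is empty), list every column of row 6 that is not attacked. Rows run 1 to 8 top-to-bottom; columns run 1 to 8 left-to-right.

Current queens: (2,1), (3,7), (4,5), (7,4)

columns 2, 6, 8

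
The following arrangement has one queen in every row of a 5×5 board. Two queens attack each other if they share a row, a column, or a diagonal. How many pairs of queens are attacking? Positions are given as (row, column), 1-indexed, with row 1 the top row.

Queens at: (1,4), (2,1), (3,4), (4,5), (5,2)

Same column: (1,4)–(3,4) (column 4).
Same diagonal: (3,4)–(4,5) (|3−4| = |4−5| = 1); (3,4)–(5,2) (|3−5| = |4−2| = 2).
Total attacking pairs: 3.

3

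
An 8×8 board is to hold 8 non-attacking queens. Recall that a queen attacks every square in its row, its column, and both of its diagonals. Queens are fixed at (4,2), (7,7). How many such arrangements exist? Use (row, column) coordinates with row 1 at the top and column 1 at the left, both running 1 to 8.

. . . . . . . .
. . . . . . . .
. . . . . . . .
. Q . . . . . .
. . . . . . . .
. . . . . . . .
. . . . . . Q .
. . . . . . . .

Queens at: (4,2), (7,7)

Branch on row 1: col 3 → 2; col 4 → 0; col 6 → 1; col 8 → 0.
Sum: 2 + 0 + 1 + 0 = 3.

3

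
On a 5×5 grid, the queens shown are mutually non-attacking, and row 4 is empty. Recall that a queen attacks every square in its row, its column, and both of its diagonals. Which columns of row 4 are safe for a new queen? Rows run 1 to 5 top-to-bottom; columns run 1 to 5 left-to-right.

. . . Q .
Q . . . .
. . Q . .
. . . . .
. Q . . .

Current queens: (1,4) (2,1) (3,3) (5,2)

columns 5

(1,4) attacks row 4 at column 4 and diagonals 1.
(2,1) attacks row 4 at column 1 and diagonals 3.
(3,3) attacks row 4 at column 3 and diagonals 2, 4.
(5,2) attacks row 4 at column 2 and diagonals 1, 3.
Attacked columns: {1, 2, 3, 4}. Safe: {5}.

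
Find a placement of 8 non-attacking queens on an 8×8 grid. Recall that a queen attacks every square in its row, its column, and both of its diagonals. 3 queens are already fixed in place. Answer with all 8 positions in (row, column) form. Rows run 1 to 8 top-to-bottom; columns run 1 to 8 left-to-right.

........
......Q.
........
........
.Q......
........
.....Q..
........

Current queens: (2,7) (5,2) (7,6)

Row 1: attacked by (2,7)→{6,7,8}; (5,2)→{2,6}; (7,6)→{6}. Safe: 1, 3, 4, 5. Place at column 1.
Row 3: attacked by (1,1)→{1,3}; (2,7)→{6,7,8}; (5,2)→{2,4}; (7,6)→{2,6}. Safe: 5. Place at column 5.
Row 4: attacked by (1,1)→{1,4}; (2,7)→{5,7}; (3,5)→{4,5,6}; (5,2)→{1,2,3}; (7,6)→{3,6}. Safe: 8. Place at column 8.
Row 6: attacked by (1,1)→{1,6}; (2,7)→{3,7}; (3,5)→{2,5,8}; (4,8)→{6,8}; (5,2)→{1,2,3}; (7,6)→{5,6,7}. Safe: 4. Place at column 4.
Row 8: attacked by (1,1)→{1,8}; (2,7)→{1,7}; (3,5)→{5}; (4,8)→{4,8}; (5,2)→{2,5}; (6,4)→{2,4,6}; (7,6)→{5,6,7}. Safe: 3. Place at column 3.
Columns [1, 7, 5, 8, 2, 4, 6, 3], r−c [0, -5, -2, -4, 3, 2, 1, 5], r+c [2, 9, 8, 12, 7, 10, 13, 11] are all distinct, so no two queens attack.

(1,1) (2,7) (3,5) (4,8) (5,2) (6,4) (7,6) (8,3)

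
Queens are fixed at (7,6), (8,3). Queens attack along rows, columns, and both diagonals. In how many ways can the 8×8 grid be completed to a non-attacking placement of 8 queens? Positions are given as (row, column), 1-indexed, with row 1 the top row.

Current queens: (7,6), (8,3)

Branch on row 1: col 1 → 1; col 2 → 2; col 4 → 3; col 5 → 2; col 7 → 0; col 8 → 0.
Sum: 1 + 2 + 3 + 2 + 0 + 0 = 8.

8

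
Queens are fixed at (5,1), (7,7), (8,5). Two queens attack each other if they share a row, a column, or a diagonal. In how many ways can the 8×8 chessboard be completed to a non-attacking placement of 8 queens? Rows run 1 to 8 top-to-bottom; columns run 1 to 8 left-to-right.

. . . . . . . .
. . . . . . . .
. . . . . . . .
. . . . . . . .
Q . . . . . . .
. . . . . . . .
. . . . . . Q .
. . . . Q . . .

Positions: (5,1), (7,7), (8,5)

Branch on row 1: col 2 → 1; col 3 → 0; col 4 → 0; col 6 → 0; col 8 → 0.
Sum: 1 + 0 + 0 + 0 + 0 = 1.

1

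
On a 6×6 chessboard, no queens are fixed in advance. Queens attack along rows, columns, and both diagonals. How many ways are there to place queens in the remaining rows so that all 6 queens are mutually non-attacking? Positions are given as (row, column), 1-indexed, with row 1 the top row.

4

Branch on row 1: col 1 → 0; col 2 → 1; col 3 → 1; col 4 → 1; col 5 → 1; col 6 → 0.
Sum: 0 + 1 + 1 + 1 + 1 + 0 = 4.
(This is the classic 6-queens count.)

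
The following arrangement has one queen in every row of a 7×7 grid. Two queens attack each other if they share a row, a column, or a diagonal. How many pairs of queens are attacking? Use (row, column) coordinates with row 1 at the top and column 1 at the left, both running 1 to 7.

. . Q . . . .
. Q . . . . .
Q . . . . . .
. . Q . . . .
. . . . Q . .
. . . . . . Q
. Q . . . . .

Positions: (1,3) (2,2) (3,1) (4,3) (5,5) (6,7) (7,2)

6

Same column: (1,3)–(4,3) (column 3); (2,2)–(7,2) (column 2).
Same diagonal: (1,3)–(2,2) (|1−2| = |3−2| = 1); (1,3)–(3,1) (|1−3| = |3−1| = 2); (2,2)–(3,1) (|2−3| = |2−1| = 1); (2,2)–(5,5) (|2−5| = |2−5| = 3).
Total attacking pairs: 6.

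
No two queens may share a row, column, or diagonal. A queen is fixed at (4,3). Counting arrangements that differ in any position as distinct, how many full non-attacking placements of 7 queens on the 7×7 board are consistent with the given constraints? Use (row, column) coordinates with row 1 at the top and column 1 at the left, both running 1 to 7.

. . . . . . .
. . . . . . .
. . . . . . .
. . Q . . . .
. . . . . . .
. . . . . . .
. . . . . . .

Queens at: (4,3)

4

Branch on row 1: col 1 → 1; col 2 → 1; col 4 → 1; col 5 → 1; col 7 → 0.
Sum: 1 + 1 + 1 + 1 + 0 = 4.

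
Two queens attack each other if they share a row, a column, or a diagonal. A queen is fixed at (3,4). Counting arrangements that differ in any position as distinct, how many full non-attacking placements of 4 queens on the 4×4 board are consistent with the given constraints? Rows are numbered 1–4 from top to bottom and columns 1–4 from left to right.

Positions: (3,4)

Branch on row 1: col 1 → 0; col 3 → 1.
Sum: 0 + 1 = 1.

1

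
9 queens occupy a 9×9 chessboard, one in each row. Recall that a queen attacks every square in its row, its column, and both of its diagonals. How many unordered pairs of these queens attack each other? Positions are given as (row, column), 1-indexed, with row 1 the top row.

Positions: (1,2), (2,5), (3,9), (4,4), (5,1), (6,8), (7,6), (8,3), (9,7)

0

All columns are distinct and no two queens satisfy |Δrow| = |Δcol|, so no pair attacks.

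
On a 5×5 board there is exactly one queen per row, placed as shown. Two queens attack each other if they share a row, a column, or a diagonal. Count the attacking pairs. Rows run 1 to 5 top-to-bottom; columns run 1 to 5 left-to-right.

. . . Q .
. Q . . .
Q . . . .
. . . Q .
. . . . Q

5

Same column: (1,4)–(4,4) (column 4).
Same diagonal: (2,2)–(3,1) (|2−3| = |2−1| = 1); (2,2)–(4,4) (|2−4| = |2−4| = 2); (2,2)–(5,5) (|2−5| = |2−5| = 3); (4,4)–(5,5) (|4−5| = |4−5| = 1).
Total attacking pairs: 5.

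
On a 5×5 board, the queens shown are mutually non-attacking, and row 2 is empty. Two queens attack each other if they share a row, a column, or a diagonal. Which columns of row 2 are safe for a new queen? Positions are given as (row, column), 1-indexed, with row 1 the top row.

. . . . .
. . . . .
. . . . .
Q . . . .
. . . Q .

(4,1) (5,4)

columns 2, 5

(4,1) attacks row 2 at column 1 and diagonals 3.
(5,4) attacks row 2 at column 4 and diagonals 1.
Attacked columns: {1, 3, 4}. Safe: {2, 5}.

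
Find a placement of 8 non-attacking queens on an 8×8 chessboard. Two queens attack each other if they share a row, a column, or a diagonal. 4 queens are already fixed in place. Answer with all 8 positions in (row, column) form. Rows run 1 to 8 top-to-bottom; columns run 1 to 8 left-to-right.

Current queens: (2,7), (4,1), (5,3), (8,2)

(1,5) (2,7) (3,4) (4,1) (5,3) (6,8) (7,6) (8,2)

Row 1: attacked by (2,7)→{6,7,8}; (4,1)→{1,4}; (5,3)→{3,7}; (8,2)→{2}. Safe: 5. Place at column 5.
Row 3: attacked by (1,5)→{3,5,7}; (2,7)→{6,7,8}; (4,1)→{1,2}; (5,3)→{1,3,5}; (8,2)→{2,7}. Safe: 4. Place at column 4.
Row 6: attacked by (1,5)→{5}; (2,7)→{3,7}; (3,4)→{1,4,7}; (4,1)→{1,3}; (5,3)→{2,3,4}; (8,2)→{2,4}. Safe: 6, 8. Place at column 8.
Row 7: attacked by (1,5)→{5}; (2,7)→{2,7}; (3,4)→{4,8}; (4,1)→{1,4}; (5,3)→{1,3,5}; (6,8)→{7,8}; (8,2)→{1,2,3}. Safe: 6. Place at column 6.
Columns [5, 7, 4, 1, 3, 8, 6, 2], r−c [-4, -5, -1, 3, 2, -2, 1, 6], r+c [6, 9, 7, 5, 8, 14, 13, 10] are all distinct, so no two queens attack.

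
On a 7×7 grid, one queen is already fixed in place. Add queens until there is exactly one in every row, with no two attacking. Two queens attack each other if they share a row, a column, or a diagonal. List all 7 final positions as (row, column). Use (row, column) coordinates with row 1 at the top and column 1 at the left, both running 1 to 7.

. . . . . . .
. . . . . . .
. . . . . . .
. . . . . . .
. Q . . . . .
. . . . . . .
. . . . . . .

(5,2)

(1,4) (2,1) (3,3) (4,6) (5,2) (6,7) (7,5)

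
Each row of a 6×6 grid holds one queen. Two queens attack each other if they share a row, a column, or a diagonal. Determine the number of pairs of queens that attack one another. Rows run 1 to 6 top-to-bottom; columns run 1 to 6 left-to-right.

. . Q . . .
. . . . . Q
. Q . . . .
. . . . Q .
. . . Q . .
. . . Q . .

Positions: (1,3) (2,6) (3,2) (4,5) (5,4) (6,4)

Same column: (5,4)–(6,4) (column 4).
Same diagonal: (3,2)–(5,4) (|3−5| = |2−4| = 2); (4,5)–(5,4) (|4−5| = |5−4| = 1).
Total attacking pairs: 3.

3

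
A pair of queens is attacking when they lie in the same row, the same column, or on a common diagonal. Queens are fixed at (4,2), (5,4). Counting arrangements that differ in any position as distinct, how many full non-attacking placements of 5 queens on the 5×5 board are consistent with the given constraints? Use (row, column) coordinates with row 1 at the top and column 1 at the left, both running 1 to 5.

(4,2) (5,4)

Branch on row 1: col 1 → 1; col 3 → 0.
Sum: 1 + 0 = 1.

1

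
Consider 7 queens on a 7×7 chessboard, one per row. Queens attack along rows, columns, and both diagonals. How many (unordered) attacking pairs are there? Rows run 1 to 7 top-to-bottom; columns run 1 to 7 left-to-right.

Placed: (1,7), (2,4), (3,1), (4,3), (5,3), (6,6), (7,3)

5

Same column: (4,3)–(5,3) (column 3); (4,3)–(7,3) (column 3); (5,3)–(7,3) (column 3).
Same diagonal: (1,7)–(5,3) (|1−5| = |7−3| = 4); (3,1)–(5,3) (|3−5| = |1−3| = 2).
Total attacking pairs: 5.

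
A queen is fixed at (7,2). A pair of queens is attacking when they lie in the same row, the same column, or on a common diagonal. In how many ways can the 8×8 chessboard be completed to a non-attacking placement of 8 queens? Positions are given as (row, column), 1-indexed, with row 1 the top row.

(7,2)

16

Branch on row 1: col 1 → 2; col 3 → 3; col 4 → 1; col 5 → 2; col 6 → 5; col 7 → 3.
Sum: 2 + 3 + 1 + 2 + 5 + 3 = 16.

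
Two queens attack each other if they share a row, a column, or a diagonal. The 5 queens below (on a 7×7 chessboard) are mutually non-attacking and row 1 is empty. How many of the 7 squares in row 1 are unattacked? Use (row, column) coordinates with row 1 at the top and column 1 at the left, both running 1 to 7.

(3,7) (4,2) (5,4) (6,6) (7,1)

1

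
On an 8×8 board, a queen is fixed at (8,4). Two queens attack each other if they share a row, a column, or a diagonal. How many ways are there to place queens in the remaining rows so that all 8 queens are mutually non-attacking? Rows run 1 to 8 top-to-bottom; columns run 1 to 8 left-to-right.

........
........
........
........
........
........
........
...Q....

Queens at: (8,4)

18

Branch on row 1: col 1 → 1; col 2 → 3; col 3 → 3; col 5 → 3; col 6 → 4; col 7 → 3; col 8 → 1.
Sum: 1 + 3 + 3 + 3 + 4 + 3 + 1 = 18.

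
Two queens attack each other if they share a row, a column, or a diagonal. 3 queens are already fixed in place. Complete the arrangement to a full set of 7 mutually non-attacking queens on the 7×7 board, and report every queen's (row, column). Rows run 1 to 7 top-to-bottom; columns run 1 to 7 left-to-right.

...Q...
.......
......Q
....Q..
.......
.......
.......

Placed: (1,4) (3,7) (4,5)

Row 2: attacked by (1,4)→{3,4,5}; (3,7)→{6,7}; (4,5)→{3,5,7}. Safe: 1, 2. Place at column 2.
Row 5: attacked by (1,4)→{4}; (2,2)→{2,5}; (3,7)→{5,7}; (4,5)→{4,5,6}. Safe: 1, 3. Place at column 3.
Row 6: attacked by (1,4)→{4}; (2,2)→{2,6}; (3,7)→{4,7}; (4,5)→{3,5,7}; (5,3)→{2,3,4}. Safe: 1. Place at column 1.
Row 7: attacked by (1,4)→{4}; (2,2)→{2,7}; (3,7)→{3,7}; (4,5)→{2,5}; (5,3)→{1,3,5}; (6,1)→{1,2}. Safe: 6. Place at column 6.
Columns [4, 2, 7, 5, 3, 1, 6], r−c [-3, 0, -4, -1, 2, 5, 1], r+c [5, 4, 10, 9, 8, 7, 13] are all distinct, so no two queens attack.

(1,4) (2,2) (3,7) (4,5) (5,3) (6,1) (7,6)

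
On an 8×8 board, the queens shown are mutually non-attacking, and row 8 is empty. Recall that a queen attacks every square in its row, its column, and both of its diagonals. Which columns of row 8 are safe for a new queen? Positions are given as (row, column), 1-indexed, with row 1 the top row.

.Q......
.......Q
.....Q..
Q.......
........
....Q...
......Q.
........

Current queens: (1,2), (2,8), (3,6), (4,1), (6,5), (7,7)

(1,2) attacks row 8 at column 2.
(2,8) attacks row 8 at column 8 and diagonals 2.
(3,6) attacks row 8 at column 6 and diagonals 1.
(4,1) attacks row 8 at column 1 and diagonals 5.
(6,5) attacks row 8 at column 5 and diagonals 3, 7.
(7,7) attacks row 8 at column 7 and diagonals 6, 8.
Attacked columns: {1, 2, 3, 5, 6, 7, 8}. Safe: {4}.

columns 4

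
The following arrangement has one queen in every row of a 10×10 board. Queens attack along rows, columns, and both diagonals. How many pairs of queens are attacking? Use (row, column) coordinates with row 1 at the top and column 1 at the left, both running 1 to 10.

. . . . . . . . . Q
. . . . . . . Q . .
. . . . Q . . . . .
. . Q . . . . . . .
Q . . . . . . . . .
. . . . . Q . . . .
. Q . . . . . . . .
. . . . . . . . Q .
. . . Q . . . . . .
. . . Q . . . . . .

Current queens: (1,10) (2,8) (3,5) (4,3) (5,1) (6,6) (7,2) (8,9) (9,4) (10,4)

Same column: (9,4)–(10,4) (column 4).
Same diagonal: (7,2)–(9,4) (|7−9| = |2−4| = 2).
Total attacking pairs: 2.

2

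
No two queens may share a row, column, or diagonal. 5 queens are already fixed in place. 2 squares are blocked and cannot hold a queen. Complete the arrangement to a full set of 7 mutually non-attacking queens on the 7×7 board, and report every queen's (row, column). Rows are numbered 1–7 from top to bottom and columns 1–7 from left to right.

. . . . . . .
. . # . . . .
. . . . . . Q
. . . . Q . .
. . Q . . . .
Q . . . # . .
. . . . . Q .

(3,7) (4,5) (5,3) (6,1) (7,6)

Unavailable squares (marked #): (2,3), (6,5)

Row 1: attacked by (3,7)→{5,7}; (4,5)→{2,5}; (5,3)→{3,7}; (6,1)→{1,6}; (7,6)→{6}. Safe: 4. Place at column 4.
Row 2: attacked by (1,4)→{3,4,5}; (3,7)→{6,7}; (4,5)→{3,5,7}; (5,3)→{3,6}; (6,1)→{1,5}; (7,6)→{1,6}. Blocked: 3. Safe: 2. Place at column 2.
Columns [4, 2, 7, 5, 3, 1, 6], r−c [-3, 0, -4, -1, 2, 5, 1], r+c [5, 4, 10, 9, 8, 7, 13] are all distinct, so no two queens attack.

(1,4) (2,2) (3,7) (4,5) (5,3) (6,1) (7,6)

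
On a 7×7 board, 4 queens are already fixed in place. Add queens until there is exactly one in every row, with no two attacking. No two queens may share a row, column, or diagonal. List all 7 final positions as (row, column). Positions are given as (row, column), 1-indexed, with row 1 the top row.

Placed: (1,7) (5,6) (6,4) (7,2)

(1,7) (2,5) (3,3) (4,1) (5,6) (6,4) (7,2)

Row 2: attacked by (1,7)→{6,7}; (5,6)→{3,6}; (6,4)→{4}; (7,2)→{2,7}. Safe: 1, 5. Place at column 5.
Row 3: attacked by (1,7)→{5,7}; (2,5)→{4,5,6}; (5,6)→{4,6}; (6,4)→{1,4,7}; (7,2)→{2,6}. Safe: 3. Place at column 3.
Row 4: attacked by (1,7)→{4,7}; (2,5)→{3,5,7}; (3,3)→{2,3,4}; (5,6)→{5,6,7}; (6,4)→{2,4,6}; (7,2)→{2,5}. Safe: 1. Place at column 1.
Columns [7, 5, 3, 1, 6, 4, 2], r−c [-6, -3, 0, 3, -1, 2, 5], r+c [8, 7, 6, 5, 11, 10, 9] are all distinct, so no two queens attack.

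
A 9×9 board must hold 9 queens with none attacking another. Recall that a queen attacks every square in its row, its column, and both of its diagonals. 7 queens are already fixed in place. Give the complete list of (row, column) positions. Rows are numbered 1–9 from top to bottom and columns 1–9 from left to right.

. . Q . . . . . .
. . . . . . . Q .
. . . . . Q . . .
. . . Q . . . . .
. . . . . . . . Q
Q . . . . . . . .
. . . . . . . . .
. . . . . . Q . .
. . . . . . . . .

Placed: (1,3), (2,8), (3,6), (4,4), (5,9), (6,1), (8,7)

Row 7: attacked by (1,3)→{3,9}; (2,8)→{3,8}; (3,6)→{2,6}; (4,4)→{1,4,7}; (5,9)→{7,9}; (6,1)→{1,2}; (8,7)→{6,7,8}. Safe: 5. Place at column 5.
Row 9: attacked by (1,3)→{3}; (2,8)→{1,8}; (3,6)→{6}; (4,4)→{4,9}; (5,9)→{5,9}; (6,1)→{1,4}; (7,5)→{3,5,7}; (8,7)→{6,7,8}. Safe: 2. Place at column 2.
Columns [3, 8, 6, 4, 9, 1, 5, 7, 2], r−c [-2, -6, -3, 0, -4, 5, 2, 1, 7], r+c [4, 10, 9, 8, 14, 7, 12, 15, 11] are all distinct, so no two queens attack.

(1,3) (2,8) (3,6) (4,4) (5,9) (6,1) (7,5) (8,7) (9,2)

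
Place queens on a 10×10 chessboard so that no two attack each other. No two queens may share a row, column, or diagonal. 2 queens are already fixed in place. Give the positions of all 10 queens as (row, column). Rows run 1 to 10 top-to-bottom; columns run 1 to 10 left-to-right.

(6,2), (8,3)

(1,8) (2,5) (3,9) (4,1) (5,10) (6,2) (7,6) (8,3) (9,7) (10,4)

Row 1: attacked by (6,2)→{2,7}; (8,3)→{3,10}. Safe: 1, 4, 5, 6, 8, 9. Place at column 8.
Row 2: attacked by (1,8)→{7,8,9}; (6,2)→{2,6}; (8,3)→{3,9}. Safe: 1, 4, 5, 10. Place at column 5.
Row 3: attacked by (1,8)→{6,8,10}; (2,5)→{4,5,6}; (6,2)→{2,5}; (8,3)→{3,8}. Safe: 1, 7, 9. Place at column 9.
Row 4: attacked by (1,8)→{5,8}; (2,5)→{3,5,7}; (3,9)→{8,9,10}; (6,2)→{2,4}; (8,3)→{3,7}. Safe: 1, 6. Place at column 1.
Row 5: attacked by (1,8)→{4,8}; (2,5)→{2,5,8}; (3,9)→{7,9}; (4,1)→{1,2}; (6,2)→{1,2,3}; (8,3)→{3,6}. Safe: 10. Place at column 10.
Row 7: attacked by (1,8)→{2,8}; (2,5)→{5,10}; (3,9)→{5,9}; (4,1)→{1,4}; (5,10)→{8,10}; (6,2)→{1,2,3}; (8,3)→{2,3,4}. Safe: 6, 7. Place at column 6.
Row 9: attacked by (1,8)→{8}; (2,5)→{5}; (3,9)→{3,9}; (4,1)→{1,6}; (5,10)→{6,10}; (6,2)→{2,5}; (7,6)→{4,6,8}; (8,3)→{2,3,4}. Safe: 7. Place at column 7.
Row 10: attacked by (1,8)→{8}; (2,5)→{5}; (3,9)→{2,9}; (4,1)→{1,7}; (5,10)→{5,10}; (6,2)→{2,6}; (7,6)→{3,6,9}; (8,3)→{1,3,5}; (9,7)→{6,7,8}. Safe: 4. Place at column 4.
Columns [8, 5, 9, 1, 10, 2, 6, 3, 7, 4], r−c [-7, -3, -6, 3, -5, 4, 1, 5, 2, 6], r+c [9, 7, 12, 5, 15, 8, 13, 11, 16, 14] are all distinct, so no two queens attack.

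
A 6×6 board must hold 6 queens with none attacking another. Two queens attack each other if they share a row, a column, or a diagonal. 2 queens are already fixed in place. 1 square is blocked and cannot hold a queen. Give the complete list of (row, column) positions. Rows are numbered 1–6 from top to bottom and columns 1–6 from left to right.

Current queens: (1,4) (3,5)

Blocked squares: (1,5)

Row 2: attacked by (1,4)→{3,4,5}; (3,5)→{4,5,6}. Safe: 1, 2. Place at column 1.
Row 4: attacked by (1,4)→{1,4}; (2,1)→{1,3}; (3,5)→{4,5,6}. Safe: 2. Place at column 2.
Row 5: attacked by (1,4)→{4}; (2,1)→{1,4}; (3,5)→{3,5}; (4,2)→{1,2,3}. Safe: 6. Place at column 6.
Row 6: attacked by (1,4)→{4}; (2,1)→{1,5}; (3,5)→{2,5}; (4,2)→{2,4}; (5,6)→{5,6}. Safe: 3. Place at column 3.
Columns [4, 1, 5, 2, 6, 3], r−c [-3, 1, -2, 2, -1, 3], r+c [5, 3, 8, 6, 11, 9] are all distinct, so no two queens attack.

(1,4) (2,1) (3,5) (4,2) (5,6) (6,3)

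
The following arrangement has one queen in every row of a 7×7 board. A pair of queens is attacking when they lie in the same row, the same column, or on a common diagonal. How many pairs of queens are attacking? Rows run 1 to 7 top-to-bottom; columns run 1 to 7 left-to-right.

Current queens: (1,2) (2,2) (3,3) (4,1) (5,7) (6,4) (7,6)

2

Same column: (1,2)–(2,2) (column 2).
Same diagonal: (2,2)–(3,3) (|2−3| = |2−3| = 1).
Total attacking pairs: 2.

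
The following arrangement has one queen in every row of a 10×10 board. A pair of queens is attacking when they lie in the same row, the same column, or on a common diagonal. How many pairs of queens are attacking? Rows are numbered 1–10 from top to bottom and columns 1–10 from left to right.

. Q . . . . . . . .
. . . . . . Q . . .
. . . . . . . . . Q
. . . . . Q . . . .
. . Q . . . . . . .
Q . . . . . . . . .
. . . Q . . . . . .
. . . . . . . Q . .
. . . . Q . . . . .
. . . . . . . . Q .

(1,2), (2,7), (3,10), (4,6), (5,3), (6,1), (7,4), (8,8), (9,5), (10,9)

0

All columns are distinct and no two queens satisfy |Δrow| = |Δcol|, so no pair attacks.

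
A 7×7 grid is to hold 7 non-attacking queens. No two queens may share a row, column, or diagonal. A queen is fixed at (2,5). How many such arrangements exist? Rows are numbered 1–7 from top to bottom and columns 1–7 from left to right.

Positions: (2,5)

Branch on row 1: col 1 → 1; col 2 → 3; col 3 → 1; col 7 → 1.
Sum: 1 + 3 + 1 + 1 = 6.

6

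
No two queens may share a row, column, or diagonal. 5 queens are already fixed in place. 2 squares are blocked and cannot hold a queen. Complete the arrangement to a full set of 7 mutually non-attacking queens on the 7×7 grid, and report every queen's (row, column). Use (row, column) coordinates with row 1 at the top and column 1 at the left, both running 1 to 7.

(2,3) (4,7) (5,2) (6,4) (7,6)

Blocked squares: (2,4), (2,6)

(1,1) (2,3) (3,5) (4,7) (5,2) (6,4) (7,6)

Row 1: attacked by (2,3)→{2,3,4}; (4,7)→{4,7}; (5,2)→{2,6}; (6,4)→{4}; (7,6)→{6}. Safe: 1, 5. Place at column 1.
Row 3: attacked by (1,1)→{1,3}; (2,3)→{2,3,4}; (4,7)→{6,7}; (5,2)→{2,4}; (6,4)→{1,4,7}; (7,6)→{2,6}. Safe: 5. Place at column 5.
Columns [1, 3, 5, 7, 2, 4, 6], r−c [0, -1, -2, -3, 3, 2, 1], r+c [2, 5, 8, 11, 7, 10, 13] are all distinct, so no two queens attack.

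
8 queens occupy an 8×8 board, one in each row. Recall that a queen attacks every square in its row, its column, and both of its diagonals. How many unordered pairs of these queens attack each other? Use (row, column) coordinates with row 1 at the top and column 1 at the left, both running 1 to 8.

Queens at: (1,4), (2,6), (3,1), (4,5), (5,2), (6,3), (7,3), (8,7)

Same column: (6,3)–(7,3) (column 3).
Same diagonal: (4,5)–(6,3) (|4−6| = |5−3| = 2); (5,2)–(6,3) (|5−6| = |2−3| = 1).
Total attacking pairs: 3.

3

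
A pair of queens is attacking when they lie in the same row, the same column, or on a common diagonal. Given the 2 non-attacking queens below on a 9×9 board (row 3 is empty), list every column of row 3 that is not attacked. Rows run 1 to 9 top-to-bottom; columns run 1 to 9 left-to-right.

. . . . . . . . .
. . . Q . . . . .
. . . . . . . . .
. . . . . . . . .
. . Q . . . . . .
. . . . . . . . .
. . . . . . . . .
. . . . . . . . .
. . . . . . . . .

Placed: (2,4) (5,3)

columns 2, 6, 7, 8, 9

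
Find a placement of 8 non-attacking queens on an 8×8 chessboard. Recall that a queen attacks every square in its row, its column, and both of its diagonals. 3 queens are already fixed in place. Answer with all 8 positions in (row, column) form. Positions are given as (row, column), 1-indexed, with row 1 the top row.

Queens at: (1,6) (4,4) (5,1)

Row 2: attacked by (1,6)→{5,6,7}; (4,4)→{2,4,6}; (5,1)→{1,4}. Safe: 3, 8. Place at column 8.
Row 3: attacked by (1,6)→{4,6,8}; (2,8)→{7,8}; (4,4)→{3,4,5}; (5,1)→{1,3}. Safe: 2. Place at column 2.
Row 6: attacked by (1,6)→{1,6}; (2,8)→{4,8}; (3,2)→{2,5}; (4,4)→{2,4,6}; (5,1)→{1,2}. Safe: 3, 7. Place at column 7.
Row 7: attacked by (1,6)→{6}; (2,8)→{3,8}; (3,2)→{2,6}; (4,4)→{1,4,7}; (5,1)→{1,3}; (6,7)→{6,7,8}. Safe: 5. Place at column 5.
Row 8: attacked by (1,6)→{6}; (2,8)→{2,8}; (3,2)→{2,7}; (4,4)→{4,8}; (5,1)→{1,4}; (6,7)→{5,7}; (7,5)→{4,5,6}. Safe: 3. Place at column 3.
Columns [6, 8, 2, 4, 1, 7, 5, 3], r−c [-5, -6, 1, 0, 4, -1, 2, 5], r+c [7, 10, 5, 8, 6, 13, 12, 11] are all distinct, so no two queens attack.

(1,6) (2,8) (3,2) (4,4) (5,1) (6,7) (7,5) (8,3)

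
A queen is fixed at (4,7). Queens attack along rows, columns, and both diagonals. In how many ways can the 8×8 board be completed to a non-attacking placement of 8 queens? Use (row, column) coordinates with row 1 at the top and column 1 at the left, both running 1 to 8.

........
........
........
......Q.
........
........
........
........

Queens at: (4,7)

Branch on row 1: col 1 → 0; col 2 → 1; col 3 → 3; col 5 → 2; col 6 → 2; col 8 → 0.
Sum: 0 + 1 + 3 + 2 + 2 + 0 = 8.

8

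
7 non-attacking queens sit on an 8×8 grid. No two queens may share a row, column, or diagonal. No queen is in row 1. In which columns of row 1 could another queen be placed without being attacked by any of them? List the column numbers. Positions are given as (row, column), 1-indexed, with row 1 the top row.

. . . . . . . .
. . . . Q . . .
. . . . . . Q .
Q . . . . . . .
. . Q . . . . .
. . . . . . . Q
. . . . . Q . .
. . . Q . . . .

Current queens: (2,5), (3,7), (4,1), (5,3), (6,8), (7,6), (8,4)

(2,5) attacks row 1 at column 5 and diagonals 4, 6.
(3,7) attacks row 1 at column 7 and diagonals 5.
(4,1) attacks row 1 at column 1 and diagonals 4.
(5,3) attacks row 1 at column 3 and diagonals 7.
(6,8) attacks row 1 at column 8 and diagonals 3.
(7,6) attacks row 1 at column 6.
(8,4) attacks row 1 at column 4.
Attacked columns: {1, 3, 4, 5, 6, 7, 8}. Safe: {2}.

columns 2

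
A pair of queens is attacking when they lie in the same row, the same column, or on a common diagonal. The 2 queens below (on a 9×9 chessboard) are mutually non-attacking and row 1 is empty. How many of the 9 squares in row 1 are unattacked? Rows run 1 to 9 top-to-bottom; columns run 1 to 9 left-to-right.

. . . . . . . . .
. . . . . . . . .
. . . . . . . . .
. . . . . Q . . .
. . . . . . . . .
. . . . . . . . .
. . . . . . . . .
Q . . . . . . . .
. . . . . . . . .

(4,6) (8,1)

(4,6) attacks row 1 at column 6 and diagonals 3, 9.
(8,1) attacks row 1 at column 1 and diagonals 8.
Attacked columns: {1, 3, 6, 8, 9}. Safe: {2, 4, 5, 7}.

4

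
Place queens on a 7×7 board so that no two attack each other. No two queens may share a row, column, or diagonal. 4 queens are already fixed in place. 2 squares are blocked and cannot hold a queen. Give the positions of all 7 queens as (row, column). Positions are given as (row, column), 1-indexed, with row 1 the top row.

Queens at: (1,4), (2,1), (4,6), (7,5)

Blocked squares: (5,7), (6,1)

Row 3: attacked by (1,4)→{2,4,6}; (2,1)→{1,2}; (4,6)→{5,6,7}; (7,5)→{1,5}. Safe: 3. Place at column 3.
Row 5: attacked by (1,4)→{4}; (2,1)→{1,4}; (3,3)→{1,3,5}; (4,6)→{5,6,7}; (7,5)→{3,5,7}. Blocked: 7. Safe: 2. Place at column 2.
Row 6: attacked by (1,4)→{4}; (2,1)→{1,5}; (3,3)→{3,6}; (4,6)→{4,6}; (5,2)→{1,2,3}; (7,5)→{4,5,6}. Blocked: 1. Safe: 7. Place at column 7.
Columns [4, 1, 3, 6, 2, 7, 5], r−c [-3, 1, 0, -2, 3, -1, 2], r+c [5, 3, 6, 10, 7, 13, 12] are all distinct, so no two queens attack.

(1,4) (2,1) (3,3) (4,6) (5,2) (6,7) (7,5)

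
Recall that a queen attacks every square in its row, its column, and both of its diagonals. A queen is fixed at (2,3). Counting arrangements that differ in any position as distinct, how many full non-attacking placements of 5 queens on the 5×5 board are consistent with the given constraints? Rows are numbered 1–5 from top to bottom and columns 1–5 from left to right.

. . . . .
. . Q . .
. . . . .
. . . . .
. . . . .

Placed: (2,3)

Branch on row 1: col 1 → 1; col 5 → 1.
Sum: 1 + 1 = 2.

2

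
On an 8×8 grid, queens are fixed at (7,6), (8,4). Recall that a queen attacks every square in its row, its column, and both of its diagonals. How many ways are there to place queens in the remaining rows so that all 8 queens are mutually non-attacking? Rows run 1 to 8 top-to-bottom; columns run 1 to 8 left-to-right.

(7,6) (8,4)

Branch on row 1: col 1 → 0; col 2 → 1; col 3 → 0; col 5 → 1; col 7 → 1; col 8 → 0.
Sum: 0 + 1 + 0 + 1 + 1 + 0 = 3.

3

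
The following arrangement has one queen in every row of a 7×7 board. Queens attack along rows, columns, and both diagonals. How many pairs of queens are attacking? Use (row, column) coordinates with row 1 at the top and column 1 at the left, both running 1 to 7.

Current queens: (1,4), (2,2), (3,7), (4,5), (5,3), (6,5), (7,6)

Same column: (4,5)–(6,5) (column 5).
Same diagonal: (6,5)–(7,6) (|6−7| = |5−6| = 1).
Total attacking pairs: 2.

2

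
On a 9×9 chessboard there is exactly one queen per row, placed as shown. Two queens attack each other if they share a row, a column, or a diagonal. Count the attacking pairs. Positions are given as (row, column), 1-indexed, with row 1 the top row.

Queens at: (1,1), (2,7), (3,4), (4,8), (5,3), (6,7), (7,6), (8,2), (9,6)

4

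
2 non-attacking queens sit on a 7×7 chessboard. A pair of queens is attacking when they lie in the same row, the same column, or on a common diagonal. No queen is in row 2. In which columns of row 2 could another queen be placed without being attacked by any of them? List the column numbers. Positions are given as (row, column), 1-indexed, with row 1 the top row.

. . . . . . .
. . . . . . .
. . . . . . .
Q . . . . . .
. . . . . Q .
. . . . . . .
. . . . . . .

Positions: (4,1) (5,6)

columns 2, 4, 5, 7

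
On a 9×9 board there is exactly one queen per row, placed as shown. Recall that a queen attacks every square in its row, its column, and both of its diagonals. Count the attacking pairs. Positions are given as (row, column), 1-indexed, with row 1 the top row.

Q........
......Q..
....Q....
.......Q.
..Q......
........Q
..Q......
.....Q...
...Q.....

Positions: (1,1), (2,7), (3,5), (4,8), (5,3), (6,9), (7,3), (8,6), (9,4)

3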